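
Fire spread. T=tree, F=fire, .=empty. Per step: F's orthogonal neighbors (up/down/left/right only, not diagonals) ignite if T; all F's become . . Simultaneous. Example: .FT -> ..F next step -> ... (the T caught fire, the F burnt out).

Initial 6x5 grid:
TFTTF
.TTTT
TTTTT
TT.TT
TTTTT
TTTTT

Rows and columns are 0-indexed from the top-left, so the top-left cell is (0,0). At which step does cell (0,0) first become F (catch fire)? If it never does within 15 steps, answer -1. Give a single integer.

Step 1: cell (0,0)='F' (+5 fires, +2 burnt)
  -> target ignites at step 1
Step 2: cell (0,0)='.' (+4 fires, +5 burnt)
Step 3: cell (0,0)='.' (+5 fires, +4 burnt)
Step 4: cell (0,0)='.' (+4 fires, +5 burnt)
Step 5: cell (0,0)='.' (+5 fires, +4 burnt)
Step 6: cell (0,0)='.' (+3 fires, +5 burnt)
Step 7: cell (0,0)='.' (+0 fires, +3 burnt)
  fire out at step 7

1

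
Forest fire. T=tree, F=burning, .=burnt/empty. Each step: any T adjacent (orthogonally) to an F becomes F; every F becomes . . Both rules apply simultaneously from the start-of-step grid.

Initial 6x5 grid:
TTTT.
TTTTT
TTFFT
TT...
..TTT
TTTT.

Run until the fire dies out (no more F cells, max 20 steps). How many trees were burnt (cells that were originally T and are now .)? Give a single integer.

Answer: 14

Derivation:
Step 1: +4 fires, +2 burnt (F count now 4)
Step 2: +6 fires, +4 burnt (F count now 6)
Step 3: +3 fires, +6 burnt (F count now 3)
Step 4: +1 fires, +3 burnt (F count now 1)
Step 5: +0 fires, +1 burnt (F count now 0)
Fire out after step 5
Initially T: 21, now '.': 23
Total burnt (originally-T cells now '.'): 14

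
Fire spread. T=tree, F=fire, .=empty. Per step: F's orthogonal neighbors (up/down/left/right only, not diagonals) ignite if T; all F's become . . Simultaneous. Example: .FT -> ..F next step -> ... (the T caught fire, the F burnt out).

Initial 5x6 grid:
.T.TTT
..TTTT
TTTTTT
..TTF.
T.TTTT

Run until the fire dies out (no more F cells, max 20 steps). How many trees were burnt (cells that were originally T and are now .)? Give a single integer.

Answer: 19

Derivation:
Step 1: +3 fires, +1 burnt (F count now 3)
Step 2: +6 fires, +3 burnt (F count now 6)
Step 3: +5 fires, +6 burnt (F count now 5)
Step 4: +4 fires, +5 burnt (F count now 4)
Step 5: +1 fires, +4 burnt (F count now 1)
Step 6: +0 fires, +1 burnt (F count now 0)
Fire out after step 6
Initially T: 21, now '.': 28
Total burnt (originally-T cells now '.'): 19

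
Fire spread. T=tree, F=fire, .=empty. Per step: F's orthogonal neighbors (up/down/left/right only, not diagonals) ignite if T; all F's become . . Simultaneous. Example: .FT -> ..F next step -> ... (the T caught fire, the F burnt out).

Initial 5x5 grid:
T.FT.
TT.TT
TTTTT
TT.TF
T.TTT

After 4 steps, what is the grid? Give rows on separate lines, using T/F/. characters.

Step 1: 4 trees catch fire, 2 burn out
  T..F.
  TT.TT
  TTTTF
  TT.F.
  T.TTF
Step 2: 4 trees catch fire, 4 burn out
  T....
  TT.FF
  TTTF.
  TT...
  T.TF.
Step 3: 2 trees catch fire, 4 burn out
  T....
  TT...
  TTF..
  TT...
  T.F..
Step 4: 1 trees catch fire, 2 burn out
  T....
  TT...
  TF...
  TT...
  T....

T....
TT...
TF...
TT...
T....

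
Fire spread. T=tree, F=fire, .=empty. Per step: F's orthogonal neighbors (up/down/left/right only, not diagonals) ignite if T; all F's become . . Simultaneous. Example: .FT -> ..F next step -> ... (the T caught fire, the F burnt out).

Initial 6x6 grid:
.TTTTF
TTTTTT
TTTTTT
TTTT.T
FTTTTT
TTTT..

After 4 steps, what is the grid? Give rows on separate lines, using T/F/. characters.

Step 1: 5 trees catch fire, 2 burn out
  .TTTF.
  TTTTTF
  TTTTTT
  FTTT.T
  .FTTTT
  FTTT..
Step 2: 7 trees catch fire, 5 burn out
  .TTF..
  TTTTF.
  FTTTTF
  .FTT.T
  ..FTTT
  .FTT..
Step 3: 9 trees catch fire, 7 burn out
  .TF...
  FTTF..
  .FTTF.
  ..FT.F
  ...FTT
  ..FT..
Step 4: 9 trees catch fire, 9 burn out
  .F....
  .FF...
  ..FF..
  ...F..
  ....FF
  ...F..

.F....
.FF...
..FF..
...F..
....FF
...F..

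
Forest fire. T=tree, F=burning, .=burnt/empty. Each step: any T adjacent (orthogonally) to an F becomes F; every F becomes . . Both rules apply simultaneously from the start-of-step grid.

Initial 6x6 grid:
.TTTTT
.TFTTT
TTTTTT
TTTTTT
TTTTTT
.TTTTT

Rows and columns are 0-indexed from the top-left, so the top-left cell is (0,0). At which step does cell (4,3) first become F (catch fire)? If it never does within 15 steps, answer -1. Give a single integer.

Step 1: cell (4,3)='T' (+4 fires, +1 burnt)
Step 2: cell (4,3)='T' (+6 fires, +4 burnt)
Step 3: cell (4,3)='T' (+7 fires, +6 burnt)
Step 4: cell (4,3)='F' (+7 fires, +7 burnt)
  -> target ignites at step 4
Step 5: cell (4,3)='.' (+5 fires, +7 burnt)
Step 6: cell (4,3)='.' (+2 fires, +5 burnt)
Step 7: cell (4,3)='.' (+1 fires, +2 burnt)
Step 8: cell (4,3)='.' (+0 fires, +1 burnt)
  fire out at step 8

4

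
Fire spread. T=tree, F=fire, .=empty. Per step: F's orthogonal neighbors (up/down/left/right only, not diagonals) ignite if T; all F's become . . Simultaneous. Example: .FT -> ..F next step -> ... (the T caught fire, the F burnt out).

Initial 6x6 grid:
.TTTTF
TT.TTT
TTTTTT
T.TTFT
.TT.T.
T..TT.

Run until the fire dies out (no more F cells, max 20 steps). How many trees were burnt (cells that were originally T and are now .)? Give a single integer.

Step 1: +6 fires, +2 burnt (F count now 6)
Step 2: +6 fires, +6 burnt (F count now 6)
Step 3: +5 fires, +6 burnt (F count now 5)
Step 4: +3 fires, +5 burnt (F count now 3)
Step 5: +2 fires, +3 burnt (F count now 2)
Step 6: +2 fires, +2 burnt (F count now 2)
Step 7: +0 fires, +2 burnt (F count now 0)
Fire out after step 7
Initially T: 25, now '.': 35
Total burnt (originally-T cells now '.'): 24

Answer: 24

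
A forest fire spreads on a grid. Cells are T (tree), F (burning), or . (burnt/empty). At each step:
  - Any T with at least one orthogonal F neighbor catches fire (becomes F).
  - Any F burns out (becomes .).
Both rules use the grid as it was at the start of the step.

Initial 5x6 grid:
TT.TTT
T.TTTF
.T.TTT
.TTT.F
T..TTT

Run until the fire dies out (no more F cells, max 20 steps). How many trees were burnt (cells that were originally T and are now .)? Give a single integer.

Answer: 16

Derivation:
Step 1: +4 fires, +2 burnt (F count now 4)
Step 2: +4 fires, +4 burnt (F count now 4)
Step 3: +4 fires, +4 burnt (F count now 4)
Step 4: +1 fires, +4 burnt (F count now 1)
Step 5: +1 fires, +1 burnt (F count now 1)
Step 6: +1 fires, +1 burnt (F count now 1)
Step 7: +1 fires, +1 burnt (F count now 1)
Step 8: +0 fires, +1 burnt (F count now 0)
Fire out after step 8
Initially T: 20, now '.': 26
Total burnt (originally-T cells now '.'): 16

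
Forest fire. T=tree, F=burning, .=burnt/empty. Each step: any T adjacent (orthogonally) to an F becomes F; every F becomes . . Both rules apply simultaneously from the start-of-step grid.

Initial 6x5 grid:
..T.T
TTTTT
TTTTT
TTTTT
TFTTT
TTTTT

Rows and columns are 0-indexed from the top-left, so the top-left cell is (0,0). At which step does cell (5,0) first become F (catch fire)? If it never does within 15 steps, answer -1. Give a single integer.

Step 1: cell (5,0)='T' (+4 fires, +1 burnt)
Step 2: cell (5,0)='F' (+6 fires, +4 burnt)
  -> target ignites at step 2
Step 3: cell (5,0)='.' (+6 fires, +6 burnt)
Step 4: cell (5,0)='.' (+5 fires, +6 burnt)
Step 5: cell (5,0)='.' (+3 fires, +5 burnt)
Step 6: cell (5,0)='.' (+1 fires, +3 burnt)
Step 7: cell (5,0)='.' (+1 fires, +1 burnt)
Step 8: cell (5,0)='.' (+0 fires, +1 burnt)
  fire out at step 8

2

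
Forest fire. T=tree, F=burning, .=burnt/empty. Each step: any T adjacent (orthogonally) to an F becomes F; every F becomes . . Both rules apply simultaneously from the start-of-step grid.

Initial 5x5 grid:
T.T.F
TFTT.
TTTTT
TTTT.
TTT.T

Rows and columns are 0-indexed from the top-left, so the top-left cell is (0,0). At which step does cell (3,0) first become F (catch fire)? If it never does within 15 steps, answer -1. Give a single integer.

Step 1: cell (3,0)='T' (+3 fires, +2 burnt)
Step 2: cell (3,0)='T' (+6 fires, +3 burnt)
Step 3: cell (3,0)='F' (+4 fires, +6 burnt)
  -> target ignites at step 3
Step 4: cell (3,0)='.' (+4 fires, +4 burnt)
Step 5: cell (3,0)='.' (+0 fires, +4 burnt)
  fire out at step 5

3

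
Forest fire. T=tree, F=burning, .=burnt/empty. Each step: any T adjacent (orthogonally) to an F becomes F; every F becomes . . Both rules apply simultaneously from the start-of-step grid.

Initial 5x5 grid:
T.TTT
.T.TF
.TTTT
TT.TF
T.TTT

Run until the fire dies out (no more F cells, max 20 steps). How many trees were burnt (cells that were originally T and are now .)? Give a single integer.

Answer: 16

Derivation:
Step 1: +5 fires, +2 burnt (F count now 5)
Step 2: +3 fires, +5 burnt (F count now 3)
Step 3: +3 fires, +3 burnt (F count now 3)
Step 4: +1 fires, +3 burnt (F count now 1)
Step 5: +2 fires, +1 burnt (F count now 2)
Step 6: +1 fires, +2 burnt (F count now 1)
Step 7: +1 fires, +1 burnt (F count now 1)
Step 8: +0 fires, +1 burnt (F count now 0)
Fire out after step 8
Initially T: 17, now '.': 24
Total burnt (originally-T cells now '.'): 16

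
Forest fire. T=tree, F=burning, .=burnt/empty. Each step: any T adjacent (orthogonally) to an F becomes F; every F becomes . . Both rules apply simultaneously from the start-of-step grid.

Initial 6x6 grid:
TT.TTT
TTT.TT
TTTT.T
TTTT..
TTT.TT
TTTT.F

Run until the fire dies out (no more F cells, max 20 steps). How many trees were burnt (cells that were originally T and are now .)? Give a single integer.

Answer: 2

Derivation:
Step 1: +1 fires, +1 burnt (F count now 1)
Step 2: +1 fires, +1 burnt (F count now 1)
Step 3: +0 fires, +1 burnt (F count now 0)
Fire out after step 3
Initially T: 28, now '.': 10
Total burnt (originally-T cells now '.'): 2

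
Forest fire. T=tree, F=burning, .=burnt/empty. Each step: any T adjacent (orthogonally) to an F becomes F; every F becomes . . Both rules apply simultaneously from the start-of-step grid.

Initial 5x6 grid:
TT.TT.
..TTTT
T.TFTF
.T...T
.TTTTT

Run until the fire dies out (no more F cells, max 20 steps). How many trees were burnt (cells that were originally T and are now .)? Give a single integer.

Step 1: +5 fires, +2 burnt (F count now 5)
Step 2: +4 fires, +5 burnt (F count now 4)
Step 3: +2 fires, +4 burnt (F count now 2)
Step 4: +1 fires, +2 burnt (F count now 1)
Step 5: +1 fires, +1 burnt (F count now 1)
Step 6: +1 fires, +1 burnt (F count now 1)
Step 7: +1 fires, +1 burnt (F count now 1)
Step 8: +0 fires, +1 burnt (F count now 0)
Fire out after step 8
Initially T: 18, now '.': 27
Total burnt (originally-T cells now '.'): 15

Answer: 15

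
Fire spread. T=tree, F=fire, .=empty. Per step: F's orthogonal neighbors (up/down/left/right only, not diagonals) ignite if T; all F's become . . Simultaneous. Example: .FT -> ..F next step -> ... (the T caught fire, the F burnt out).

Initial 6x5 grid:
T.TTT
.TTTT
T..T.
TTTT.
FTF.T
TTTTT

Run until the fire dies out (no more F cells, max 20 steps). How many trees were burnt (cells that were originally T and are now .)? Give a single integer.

Step 1: +5 fires, +2 burnt (F count now 5)
Step 2: +5 fires, +5 burnt (F count now 5)
Step 3: +2 fires, +5 burnt (F count now 2)
Step 4: +2 fires, +2 burnt (F count now 2)
Step 5: +3 fires, +2 burnt (F count now 3)
Step 6: +3 fires, +3 burnt (F count now 3)
Step 7: +0 fires, +3 burnt (F count now 0)
Fire out after step 7
Initially T: 21, now '.': 29
Total burnt (originally-T cells now '.'): 20

Answer: 20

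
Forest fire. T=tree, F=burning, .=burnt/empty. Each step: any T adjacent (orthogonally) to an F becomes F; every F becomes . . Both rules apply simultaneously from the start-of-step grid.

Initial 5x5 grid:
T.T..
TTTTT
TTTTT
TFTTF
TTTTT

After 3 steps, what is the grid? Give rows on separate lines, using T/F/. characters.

Step 1: 7 trees catch fire, 2 burn out
  T.T..
  TTTTT
  TFTTF
  F.FF.
  TFTTF
Step 2: 8 trees catch fire, 7 burn out
  T.T..
  TFTTF
  F.FF.
  .....
  F.FF.
Step 3: 3 trees catch fire, 8 burn out
  T.T..
  F.FF.
  .....
  .....
  .....

T.T..
F.FF.
.....
.....
.....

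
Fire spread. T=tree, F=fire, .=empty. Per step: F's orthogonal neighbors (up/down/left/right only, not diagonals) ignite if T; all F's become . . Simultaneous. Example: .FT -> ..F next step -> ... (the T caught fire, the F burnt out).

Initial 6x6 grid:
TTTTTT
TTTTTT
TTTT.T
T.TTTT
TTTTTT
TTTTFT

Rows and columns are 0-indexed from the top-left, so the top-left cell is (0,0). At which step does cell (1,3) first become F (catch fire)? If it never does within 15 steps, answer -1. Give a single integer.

Step 1: cell (1,3)='T' (+3 fires, +1 burnt)
Step 2: cell (1,3)='T' (+4 fires, +3 burnt)
Step 3: cell (1,3)='T' (+4 fires, +4 burnt)
Step 4: cell (1,3)='T' (+5 fires, +4 burnt)
Step 5: cell (1,3)='F' (+4 fires, +5 burnt)
  -> target ignites at step 5
Step 6: cell (1,3)='.' (+6 fires, +4 burnt)
Step 7: cell (1,3)='.' (+4 fires, +6 burnt)
Step 8: cell (1,3)='.' (+2 fires, +4 burnt)
Step 9: cell (1,3)='.' (+1 fires, +2 burnt)
Step 10: cell (1,3)='.' (+0 fires, +1 burnt)
  fire out at step 10

5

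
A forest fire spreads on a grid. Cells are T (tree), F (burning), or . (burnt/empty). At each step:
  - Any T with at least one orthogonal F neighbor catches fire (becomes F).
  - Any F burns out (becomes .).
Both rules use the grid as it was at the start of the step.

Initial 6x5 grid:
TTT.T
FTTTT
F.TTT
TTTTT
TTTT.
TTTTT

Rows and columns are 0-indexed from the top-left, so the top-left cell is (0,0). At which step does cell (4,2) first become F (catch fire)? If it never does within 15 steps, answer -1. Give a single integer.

Step 1: cell (4,2)='T' (+3 fires, +2 burnt)
Step 2: cell (4,2)='T' (+4 fires, +3 burnt)
Step 3: cell (4,2)='T' (+6 fires, +4 burnt)
Step 4: cell (4,2)='F' (+5 fires, +6 burnt)
  -> target ignites at step 4
Step 5: cell (4,2)='.' (+5 fires, +5 burnt)
Step 6: cell (4,2)='.' (+1 fires, +5 burnt)
Step 7: cell (4,2)='.' (+1 fires, +1 burnt)
Step 8: cell (4,2)='.' (+0 fires, +1 burnt)
  fire out at step 8

4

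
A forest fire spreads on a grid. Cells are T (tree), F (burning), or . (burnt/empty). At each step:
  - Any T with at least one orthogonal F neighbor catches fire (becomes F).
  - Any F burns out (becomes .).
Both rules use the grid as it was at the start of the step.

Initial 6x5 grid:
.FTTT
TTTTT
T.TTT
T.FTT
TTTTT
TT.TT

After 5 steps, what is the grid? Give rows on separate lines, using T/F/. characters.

Step 1: 5 trees catch fire, 2 burn out
  ..FTT
  TFTTT
  T.FTT
  T..FT
  TTFTT
  TT.TT
Step 2: 7 trees catch fire, 5 burn out
  ...FT
  F.FTT
  T..FT
  T...F
  TF.FT
  TT.TT
Step 3: 8 trees catch fire, 7 burn out
  ....F
  ...FT
  F...F
  T....
  F...F
  TF.FT
Step 4: 4 trees catch fire, 8 burn out
  .....
  ....F
  .....
  F....
  .....
  F...F
Step 5: 0 trees catch fire, 4 burn out
  .....
  .....
  .....
  .....
  .....
  .....

.....
.....
.....
.....
.....
.....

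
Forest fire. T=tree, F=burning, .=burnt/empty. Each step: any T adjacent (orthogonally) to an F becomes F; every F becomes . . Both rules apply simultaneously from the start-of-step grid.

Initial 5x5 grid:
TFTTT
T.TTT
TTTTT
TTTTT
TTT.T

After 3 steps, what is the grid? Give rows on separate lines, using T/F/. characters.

Step 1: 2 trees catch fire, 1 burn out
  F.FTT
  T.TTT
  TTTTT
  TTTTT
  TTT.T
Step 2: 3 trees catch fire, 2 burn out
  ...FT
  F.FTT
  TTTTT
  TTTTT
  TTT.T
Step 3: 4 trees catch fire, 3 burn out
  ....F
  ...FT
  FTFTT
  TTTTT
  TTT.T

....F
...FT
FTFTT
TTTTT
TTT.T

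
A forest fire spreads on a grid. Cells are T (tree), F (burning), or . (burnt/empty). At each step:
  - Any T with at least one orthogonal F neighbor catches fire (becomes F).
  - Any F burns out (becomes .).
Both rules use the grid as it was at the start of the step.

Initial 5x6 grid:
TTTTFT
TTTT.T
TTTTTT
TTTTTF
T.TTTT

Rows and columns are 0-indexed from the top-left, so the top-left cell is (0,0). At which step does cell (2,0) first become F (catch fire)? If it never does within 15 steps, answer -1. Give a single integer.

Step 1: cell (2,0)='T' (+5 fires, +2 burnt)
Step 2: cell (2,0)='T' (+6 fires, +5 burnt)
Step 3: cell (2,0)='T' (+5 fires, +6 burnt)
Step 4: cell (2,0)='T' (+5 fires, +5 burnt)
Step 5: cell (2,0)='T' (+3 fires, +5 burnt)
Step 6: cell (2,0)='F' (+2 fires, +3 burnt)
  -> target ignites at step 6
Step 7: cell (2,0)='.' (+0 fires, +2 burnt)
  fire out at step 7

6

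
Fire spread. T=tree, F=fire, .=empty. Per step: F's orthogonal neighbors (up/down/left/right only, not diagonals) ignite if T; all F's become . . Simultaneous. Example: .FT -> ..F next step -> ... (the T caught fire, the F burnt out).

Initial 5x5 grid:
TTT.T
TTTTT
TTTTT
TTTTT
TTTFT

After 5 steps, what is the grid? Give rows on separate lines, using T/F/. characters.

Step 1: 3 trees catch fire, 1 burn out
  TTT.T
  TTTTT
  TTTTT
  TTTFT
  TTF.F
Step 2: 4 trees catch fire, 3 burn out
  TTT.T
  TTTTT
  TTTFT
  TTF.F
  TF...
Step 3: 5 trees catch fire, 4 burn out
  TTT.T
  TTTFT
  TTF.F
  TF...
  F....
Step 4: 4 trees catch fire, 5 burn out
  TTT.T
  TTF.F
  TF...
  F....
  .....
Step 5: 4 trees catch fire, 4 burn out
  TTF.F
  TF...
  F....
  .....
  .....

TTF.F
TF...
F....
.....
.....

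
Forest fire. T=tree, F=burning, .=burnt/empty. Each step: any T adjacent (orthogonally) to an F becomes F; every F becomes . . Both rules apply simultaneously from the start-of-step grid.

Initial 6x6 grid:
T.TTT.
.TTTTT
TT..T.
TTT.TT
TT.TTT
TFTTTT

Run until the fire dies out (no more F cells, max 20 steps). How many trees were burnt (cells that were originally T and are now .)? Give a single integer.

Answer: 26

Derivation:
Step 1: +3 fires, +1 burnt (F count now 3)
Step 2: +3 fires, +3 burnt (F count now 3)
Step 3: +5 fires, +3 burnt (F count now 5)
Step 4: +4 fires, +5 burnt (F count now 4)
Step 5: +3 fires, +4 burnt (F count now 3)
Step 6: +4 fires, +3 burnt (F count now 4)
Step 7: +2 fires, +4 burnt (F count now 2)
Step 8: +2 fires, +2 burnt (F count now 2)
Step 9: +0 fires, +2 burnt (F count now 0)
Fire out after step 9
Initially T: 27, now '.': 35
Total burnt (originally-T cells now '.'): 26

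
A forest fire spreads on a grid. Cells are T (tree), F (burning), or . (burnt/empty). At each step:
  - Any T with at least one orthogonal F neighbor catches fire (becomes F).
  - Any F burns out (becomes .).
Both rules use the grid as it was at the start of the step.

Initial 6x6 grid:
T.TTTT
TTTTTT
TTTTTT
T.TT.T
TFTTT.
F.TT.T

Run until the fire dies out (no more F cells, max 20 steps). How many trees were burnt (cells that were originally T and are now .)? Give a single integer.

Answer: 27

Derivation:
Step 1: +2 fires, +2 burnt (F count now 2)
Step 2: +4 fires, +2 burnt (F count now 4)
Step 3: +5 fires, +4 burnt (F count now 5)
Step 4: +4 fires, +5 burnt (F count now 4)
Step 5: +5 fires, +4 burnt (F count now 5)
Step 6: +3 fires, +5 burnt (F count now 3)
Step 7: +3 fires, +3 burnt (F count now 3)
Step 8: +1 fires, +3 burnt (F count now 1)
Step 9: +0 fires, +1 burnt (F count now 0)
Fire out after step 9
Initially T: 28, now '.': 35
Total burnt (originally-T cells now '.'): 27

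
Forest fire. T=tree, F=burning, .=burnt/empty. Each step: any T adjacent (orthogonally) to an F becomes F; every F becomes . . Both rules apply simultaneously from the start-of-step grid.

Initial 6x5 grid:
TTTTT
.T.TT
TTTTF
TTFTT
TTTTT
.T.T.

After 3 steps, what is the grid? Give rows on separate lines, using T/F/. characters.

Step 1: 7 trees catch fire, 2 burn out
  TTTTT
  .T.TF
  TTFF.
  TF.FF
  TTFTT
  .T.T.
Step 2: 7 trees catch fire, 7 burn out
  TTTTF
  .T.F.
  TF...
  F....
  TF.FF
  .T.T.
Step 3: 6 trees catch fire, 7 burn out
  TTTF.
  .F...
  F....
  .....
  F....
  .F.F.

TTTF.
.F...
F....
.....
F....
.F.F.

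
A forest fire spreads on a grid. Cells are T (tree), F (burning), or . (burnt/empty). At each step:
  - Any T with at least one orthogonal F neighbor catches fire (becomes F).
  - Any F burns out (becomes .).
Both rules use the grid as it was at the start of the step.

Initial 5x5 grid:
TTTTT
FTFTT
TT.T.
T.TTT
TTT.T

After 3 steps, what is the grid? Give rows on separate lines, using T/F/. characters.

Step 1: 5 trees catch fire, 2 burn out
  FTFTT
  .F.FT
  FT.T.
  T.TTT
  TTT.T
Step 2: 6 trees catch fire, 5 burn out
  .F.FT
  ....F
  .F.F.
  F.TTT
  TTT.T
Step 3: 3 trees catch fire, 6 burn out
  ....F
  .....
  .....
  ..TFT
  FTT.T

....F
.....
.....
..TFT
FTT.T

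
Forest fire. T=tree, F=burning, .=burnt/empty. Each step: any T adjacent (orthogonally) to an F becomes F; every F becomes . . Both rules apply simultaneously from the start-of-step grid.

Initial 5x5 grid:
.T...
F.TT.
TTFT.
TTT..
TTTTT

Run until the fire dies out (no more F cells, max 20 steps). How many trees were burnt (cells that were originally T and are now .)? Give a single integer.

Answer: 13

Derivation:
Step 1: +5 fires, +2 burnt (F count now 5)
Step 2: +4 fires, +5 burnt (F count now 4)
Step 3: +3 fires, +4 burnt (F count now 3)
Step 4: +1 fires, +3 burnt (F count now 1)
Step 5: +0 fires, +1 burnt (F count now 0)
Fire out after step 5
Initially T: 14, now '.': 24
Total burnt (originally-T cells now '.'): 13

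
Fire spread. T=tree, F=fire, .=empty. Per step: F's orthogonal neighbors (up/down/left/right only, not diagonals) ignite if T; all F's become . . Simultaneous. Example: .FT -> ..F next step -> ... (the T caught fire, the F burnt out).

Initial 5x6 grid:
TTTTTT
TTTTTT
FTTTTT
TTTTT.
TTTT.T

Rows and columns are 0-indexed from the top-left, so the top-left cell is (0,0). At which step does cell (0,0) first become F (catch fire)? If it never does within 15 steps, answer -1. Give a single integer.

Step 1: cell (0,0)='T' (+3 fires, +1 burnt)
Step 2: cell (0,0)='F' (+5 fires, +3 burnt)
  -> target ignites at step 2
Step 3: cell (0,0)='.' (+5 fires, +5 burnt)
Step 4: cell (0,0)='.' (+5 fires, +5 burnt)
Step 5: cell (0,0)='.' (+5 fires, +5 burnt)
Step 6: cell (0,0)='.' (+2 fires, +5 burnt)
Step 7: cell (0,0)='.' (+1 fires, +2 burnt)
Step 8: cell (0,0)='.' (+0 fires, +1 burnt)
  fire out at step 8

2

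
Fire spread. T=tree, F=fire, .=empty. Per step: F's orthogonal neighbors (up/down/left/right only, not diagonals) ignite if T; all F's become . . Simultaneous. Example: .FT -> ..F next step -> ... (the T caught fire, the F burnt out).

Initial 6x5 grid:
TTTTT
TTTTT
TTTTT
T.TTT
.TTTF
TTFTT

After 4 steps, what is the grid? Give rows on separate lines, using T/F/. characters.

Step 1: 6 trees catch fire, 2 burn out
  TTTTT
  TTTTT
  TTTTT
  T.TTF
  .TFF.
  TF.FF
Step 2: 5 trees catch fire, 6 burn out
  TTTTT
  TTTTT
  TTTTF
  T.FF.
  .F...
  F....
Step 3: 3 trees catch fire, 5 burn out
  TTTTT
  TTTTF
  TTFF.
  T....
  .....
  .....
Step 4: 4 trees catch fire, 3 burn out
  TTTTF
  TTFF.
  TF...
  T....
  .....
  .....

TTTTF
TTFF.
TF...
T....
.....
.....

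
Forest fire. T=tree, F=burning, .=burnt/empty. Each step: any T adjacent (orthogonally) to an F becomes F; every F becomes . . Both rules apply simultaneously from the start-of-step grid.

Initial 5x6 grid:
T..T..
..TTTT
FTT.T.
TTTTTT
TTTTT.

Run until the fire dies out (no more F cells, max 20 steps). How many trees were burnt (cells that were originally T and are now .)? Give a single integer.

Step 1: +2 fires, +1 burnt (F count now 2)
Step 2: +3 fires, +2 burnt (F count now 3)
Step 3: +3 fires, +3 burnt (F count now 3)
Step 4: +3 fires, +3 burnt (F count now 3)
Step 5: +4 fires, +3 burnt (F count now 4)
Step 6: +4 fires, +4 burnt (F count now 4)
Step 7: +0 fires, +4 burnt (F count now 0)
Fire out after step 7
Initially T: 20, now '.': 29
Total burnt (originally-T cells now '.'): 19

Answer: 19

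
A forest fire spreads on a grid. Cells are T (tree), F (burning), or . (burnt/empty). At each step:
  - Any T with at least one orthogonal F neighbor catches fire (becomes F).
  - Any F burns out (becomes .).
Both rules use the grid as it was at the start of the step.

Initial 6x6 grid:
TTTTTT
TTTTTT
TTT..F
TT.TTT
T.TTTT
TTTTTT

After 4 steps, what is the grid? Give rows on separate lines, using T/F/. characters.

Step 1: 2 trees catch fire, 1 burn out
  TTTTTT
  TTTTTF
  TTT...
  TT.TTF
  T.TTTT
  TTTTTT
Step 2: 4 trees catch fire, 2 burn out
  TTTTTF
  TTTTF.
  TTT...
  TT.TF.
  T.TTTF
  TTTTTT
Step 3: 5 trees catch fire, 4 burn out
  TTTTF.
  TTTF..
  TTT...
  TT.F..
  T.TTF.
  TTTTTF
Step 4: 4 trees catch fire, 5 burn out
  TTTF..
  TTF...
  TTT...
  TT....
  T.TF..
  TTTTF.

TTTF..
TTF...
TTT...
TT....
T.TF..
TTTTF.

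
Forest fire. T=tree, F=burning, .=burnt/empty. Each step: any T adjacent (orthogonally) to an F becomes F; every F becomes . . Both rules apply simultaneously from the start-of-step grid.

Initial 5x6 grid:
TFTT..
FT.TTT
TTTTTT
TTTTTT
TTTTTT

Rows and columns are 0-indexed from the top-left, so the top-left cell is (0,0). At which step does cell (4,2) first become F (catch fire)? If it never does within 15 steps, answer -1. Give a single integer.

Step 1: cell (4,2)='T' (+4 fires, +2 burnt)
Step 2: cell (4,2)='T' (+3 fires, +4 burnt)
Step 3: cell (4,2)='T' (+4 fires, +3 burnt)
Step 4: cell (4,2)='T' (+4 fires, +4 burnt)
Step 5: cell (4,2)='F' (+4 fires, +4 burnt)
  -> target ignites at step 5
Step 6: cell (4,2)='.' (+3 fires, +4 burnt)
Step 7: cell (4,2)='.' (+2 fires, +3 burnt)
Step 8: cell (4,2)='.' (+1 fires, +2 burnt)
Step 9: cell (4,2)='.' (+0 fires, +1 burnt)
  fire out at step 9

5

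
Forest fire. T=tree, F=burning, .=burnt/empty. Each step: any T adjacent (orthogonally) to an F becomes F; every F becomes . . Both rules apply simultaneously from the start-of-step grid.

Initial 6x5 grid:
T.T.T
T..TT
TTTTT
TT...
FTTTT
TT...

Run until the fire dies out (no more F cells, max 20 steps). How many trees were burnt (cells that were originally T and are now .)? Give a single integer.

Step 1: +3 fires, +1 burnt (F count now 3)
Step 2: +4 fires, +3 burnt (F count now 4)
Step 3: +3 fires, +4 burnt (F count now 3)
Step 4: +3 fires, +3 burnt (F count now 3)
Step 5: +1 fires, +3 burnt (F count now 1)
Step 6: +2 fires, +1 burnt (F count now 2)
Step 7: +1 fires, +2 burnt (F count now 1)
Step 8: +1 fires, +1 burnt (F count now 1)
Step 9: +0 fires, +1 burnt (F count now 0)
Fire out after step 9
Initially T: 19, now '.': 29
Total burnt (originally-T cells now '.'): 18

Answer: 18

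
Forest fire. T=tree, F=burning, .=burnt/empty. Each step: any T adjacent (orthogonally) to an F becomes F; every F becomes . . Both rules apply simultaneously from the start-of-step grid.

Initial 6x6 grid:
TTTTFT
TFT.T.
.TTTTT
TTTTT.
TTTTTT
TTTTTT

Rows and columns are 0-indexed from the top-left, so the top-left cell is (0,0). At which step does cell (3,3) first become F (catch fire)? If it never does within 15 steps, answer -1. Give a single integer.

Step 1: cell (3,3)='T' (+7 fires, +2 burnt)
Step 2: cell (3,3)='T' (+5 fires, +7 burnt)
Step 3: cell (3,3)='T' (+6 fires, +5 burnt)
Step 4: cell (3,3)='F' (+5 fires, +6 burnt)
  -> target ignites at step 4
Step 5: cell (3,3)='.' (+5 fires, +5 burnt)
Step 6: cell (3,3)='.' (+2 fires, +5 burnt)
Step 7: cell (3,3)='.' (+0 fires, +2 burnt)
  fire out at step 7

4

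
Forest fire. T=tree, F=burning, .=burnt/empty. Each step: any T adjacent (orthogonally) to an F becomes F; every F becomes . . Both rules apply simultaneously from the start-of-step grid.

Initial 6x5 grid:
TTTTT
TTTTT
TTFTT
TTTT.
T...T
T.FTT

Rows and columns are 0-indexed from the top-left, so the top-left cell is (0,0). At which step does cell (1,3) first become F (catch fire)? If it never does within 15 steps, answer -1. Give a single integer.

Step 1: cell (1,3)='T' (+5 fires, +2 burnt)
Step 2: cell (1,3)='F' (+8 fires, +5 burnt)
  -> target ignites at step 2
Step 3: cell (1,3)='.' (+6 fires, +8 burnt)
Step 4: cell (1,3)='.' (+3 fires, +6 burnt)
Step 5: cell (1,3)='.' (+1 fires, +3 burnt)
Step 6: cell (1,3)='.' (+0 fires, +1 burnt)
  fire out at step 6

2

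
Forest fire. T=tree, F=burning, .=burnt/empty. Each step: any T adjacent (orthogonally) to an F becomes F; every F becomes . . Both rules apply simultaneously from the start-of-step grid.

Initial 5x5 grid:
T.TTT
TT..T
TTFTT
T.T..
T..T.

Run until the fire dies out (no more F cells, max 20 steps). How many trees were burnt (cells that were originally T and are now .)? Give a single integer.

Step 1: +3 fires, +1 burnt (F count now 3)
Step 2: +3 fires, +3 burnt (F count now 3)
Step 3: +3 fires, +3 burnt (F count now 3)
Step 4: +3 fires, +3 burnt (F count now 3)
Step 5: +1 fires, +3 burnt (F count now 1)
Step 6: +1 fires, +1 burnt (F count now 1)
Step 7: +0 fires, +1 burnt (F count now 0)
Fire out after step 7
Initially T: 15, now '.': 24
Total burnt (originally-T cells now '.'): 14

Answer: 14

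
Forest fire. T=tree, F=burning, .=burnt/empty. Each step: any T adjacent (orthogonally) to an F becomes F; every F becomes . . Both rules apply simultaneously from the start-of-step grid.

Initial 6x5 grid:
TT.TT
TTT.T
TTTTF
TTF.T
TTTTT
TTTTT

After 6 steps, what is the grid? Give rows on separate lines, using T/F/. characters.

Step 1: 6 trees catch fire, 2 burn out
  TT.TT
  TTT.F
  TTFF.
  TF..F
  TTFTT
  TTTTT
Step 2: 8 trees catch fire, 6 burn out
  TT.TF
  TTF..
  TF...
  F....
  TF.FF
  TTFTT
Step 3: 7 trees catch fire, 8 burn out
  TT.F.
  TF...
  F....
  .....
  F....
  TF.FF
Step 4: 3 trees catch fire, 7 burn out
  TF...
  F....
  .....
  .....
  .....
  F....
Step 5: 1 trees catch fire, 3 burn out
  F....
  .....
  .....
  .....
  .....
  .....
Step 6: 0 trees catch fire, 1 burn out
  .....
  .....
  .....
  .....
  .....
  .....

.....
.....
.....
.....
.....
.....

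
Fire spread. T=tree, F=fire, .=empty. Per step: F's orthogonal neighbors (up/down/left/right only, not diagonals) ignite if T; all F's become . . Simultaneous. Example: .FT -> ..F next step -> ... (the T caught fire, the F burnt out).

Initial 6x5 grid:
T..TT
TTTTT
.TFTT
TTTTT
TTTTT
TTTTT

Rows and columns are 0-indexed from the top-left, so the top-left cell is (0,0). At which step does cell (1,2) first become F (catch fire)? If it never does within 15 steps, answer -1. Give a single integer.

Step 1: cell (1,2)='F' (+4 fires, +1 burnt)
  -> target ignites at step 1
Step 2: cell (1,2)='.' (+6 fires, +4 burnt)
Step 3: cell (1,2)='.' (+8 fires, +6 burnt)
Step 4: cell (1,2)='.' (+6 fires, +8 burnt)
Step 5: cell (1,2)='.' (+2 fires, +6 burnt)
Step 6: cell (1,2)='.' (+0 fires, +2 burnt)
  fire out at step 6

1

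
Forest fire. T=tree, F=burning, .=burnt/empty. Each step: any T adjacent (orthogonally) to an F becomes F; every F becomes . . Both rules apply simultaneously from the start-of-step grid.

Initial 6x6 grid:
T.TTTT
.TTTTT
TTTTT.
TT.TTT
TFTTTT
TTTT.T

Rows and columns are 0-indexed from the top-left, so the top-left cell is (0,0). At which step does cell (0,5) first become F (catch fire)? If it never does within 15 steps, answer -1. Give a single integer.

Step 1: cell (0,5)='T' (+4 fires, +1 burnt)
Step 2: cell (0,5)='T' (+5 fires, +4 burnt)
Step 3: cell (0,5)='T' (+6 fires, +5 burnt)
Step 4: cell (0,5)='T' (+4 fires, +6 burnt)
Step 5: cell (0,5)='T' (+5 fires, +4 burnt)
Step 6: cell (0,5)='T' (+2 fires, +5 burnt)
Step 7: cell (0,5)='T' (+2 fires, +2 burnt)
Step 8: cell (0,5)='F' (+1 fires, +2 burnt)
  -> target ignites at step 8
Step 9: cell (0,5)='.' (+0 fires, +1 burnt)
  fire out at step 9

8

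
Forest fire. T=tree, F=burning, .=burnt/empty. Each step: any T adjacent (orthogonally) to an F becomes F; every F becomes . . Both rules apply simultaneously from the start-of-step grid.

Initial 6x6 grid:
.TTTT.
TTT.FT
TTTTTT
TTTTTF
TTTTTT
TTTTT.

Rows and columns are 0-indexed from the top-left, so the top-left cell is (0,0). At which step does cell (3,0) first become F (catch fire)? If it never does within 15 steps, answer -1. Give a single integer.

Step 1: cell (3,0)='T' (+6 fires, +2 burnt)
Step 2: cell (3,0)='T' (+4 fires, +6 burnt)
Step 3: cell (3,0)='T' (+5 fires, +4 burnt)
Step 4: cell (3,0)='T' (+6 fires, +5 burnt)
Step 5: cell (3,0)='F' (+5 fires, +6 burnt)
  -> target ignites at step 5
Step 6: cell (3,0)='.' (+3 fires, +5 burnt)
Step 7: cell (3,0)='.' (+1 fires, +3 burnt)
Step 8: cell (3,0)='.' (+0 fires, +1 burnt)
  fire out at step 8

5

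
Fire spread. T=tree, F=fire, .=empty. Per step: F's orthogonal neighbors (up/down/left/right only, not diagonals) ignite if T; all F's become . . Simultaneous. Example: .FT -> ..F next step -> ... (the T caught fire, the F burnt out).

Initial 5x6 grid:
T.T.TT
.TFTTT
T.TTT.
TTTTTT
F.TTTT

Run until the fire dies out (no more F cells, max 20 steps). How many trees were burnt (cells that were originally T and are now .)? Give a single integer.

Answer: 21

Derivation:
Step 1: +5 fires, +2 burnt (F count now 5)
Step 2: +5 fires, +5 burnt (F count now 5)
Step 3: +5 fires, +5 burnt (F count now 5)
Step 4: +3 fires, +5 burnt (F count now 3)
Step 5: +2 fires, +3 burnt (F count now 2)
Step 6: +1 fires, +2 burnt (F count now 1)
Step 7: +0 fires, +1 burnt (F count now 0)
Fire out after step 7
Initially T: 22, now '.': 29
Total burnt (originally-T cells now '.'): 21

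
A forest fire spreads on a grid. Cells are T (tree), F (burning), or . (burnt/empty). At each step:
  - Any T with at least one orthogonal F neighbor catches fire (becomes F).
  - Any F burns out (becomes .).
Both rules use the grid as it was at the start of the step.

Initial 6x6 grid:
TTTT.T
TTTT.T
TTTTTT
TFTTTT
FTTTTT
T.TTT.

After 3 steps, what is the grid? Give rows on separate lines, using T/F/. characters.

Step 1: 5 trees catch fire, 2 burn out
  TTTT.T
  TTTT.T
  TFTTTT
  F.FTTT
  .FTTTT
  F.TTT.
Step 2: 5 trees catch fire, 5 burn out
  TTTT.T
  TFTT.T
  F.FTTT
  ...FTT
  ..FTTT
  ..TTT.
Step 3: 7 trees catch fire, 5 burn out
  TFTT.T
  F.FT.T
  ...FTT
  ....FT
  ...FTT
  ..FTT.

TFTT.T
F.FT.T
...FTT
....FT
...FTT
..FTT.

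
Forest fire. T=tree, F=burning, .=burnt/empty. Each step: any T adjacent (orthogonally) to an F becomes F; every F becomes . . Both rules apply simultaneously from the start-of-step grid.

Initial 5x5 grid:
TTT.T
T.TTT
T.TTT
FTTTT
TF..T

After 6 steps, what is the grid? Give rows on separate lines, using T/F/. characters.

Step 1: 3 trees catch fire, 2 burn out
  TTT.T
  T.TTT
  F.TTT
  .FTTT
  F...T
Step 2: 2 trees catch fire, 3 burn out
  TTT.T
  F.TTT
  ..TTT
  ..FTT
  ....T
Step 3: 3 trees catch fire, 2 burn out
  FTT.T
  ..TTT
  ..FTT
  ...FT
  ....T
Step 4: 4 trees catch fire, 3 burn out
  .FT.T
  ..FTT
  ...FT
  ....F
  ....T
Step 5: 4 trees catch fire, 4 burn out
  ..F.T
  ...FT
  ....F
  .....
  ....F
Step 6: 1 trees catch fire, 4 burn out
  ....T
  ....F
  .....
  .....
  .....

....T
....F
.....
.....
.....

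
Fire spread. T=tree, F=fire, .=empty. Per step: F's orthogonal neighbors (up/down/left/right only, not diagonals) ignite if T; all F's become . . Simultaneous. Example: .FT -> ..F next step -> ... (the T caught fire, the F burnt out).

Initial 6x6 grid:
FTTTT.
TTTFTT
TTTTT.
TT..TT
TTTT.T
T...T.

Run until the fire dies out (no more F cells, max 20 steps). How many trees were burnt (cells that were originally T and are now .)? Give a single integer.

Answer: 24

Derivation:
Step 1: +6 fires, +2 burnt (F count now 6)
Step 2: +7 fires, +6 burnt (F count now 7)
Step 3: +3 fires, +7 burnt (F count now 3)
Step 4: +3 fires, +3 burnt (F count now 3)
Step 5: +3 fires, +3 burnt (F count now 3)
Step 6: +1 fires, +3 burnt (F count now 1)
Step 7: +1 fires, +1 burnt (F count now 1)
Step 8: +0 fires, +1 burnt (F count now 0)
Fire out after step 8
Initially T: 25, now '.': 35
Total burnt (originally-T cells now '.'): 24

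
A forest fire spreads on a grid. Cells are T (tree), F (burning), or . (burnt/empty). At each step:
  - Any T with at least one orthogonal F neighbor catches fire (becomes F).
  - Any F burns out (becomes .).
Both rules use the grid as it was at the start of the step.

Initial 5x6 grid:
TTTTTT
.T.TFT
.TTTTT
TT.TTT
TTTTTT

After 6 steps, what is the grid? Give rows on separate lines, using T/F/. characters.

Step 1: 4 trees catch fire, 1 burn out
  TTTTFT
  .T.F.F
  .TTTFT
  TT.TTT
  TTTTTT
Step 2: 5 trees catch fire, 4 burn out
  TTTF.F
  .T....
  .TTF.F
  TT.TFT
  TTTTTT
Step 3: 5 trees catch fire, 5 burn out
  TTF...
  .T....
  .TF...
  TT.F.F
  TTTTFT
Step 4: 4 trees catch fire, 5 burn out
  TF....
  .T....
  .F....
  TT....
  TTTF.F
Step 5: 4 trees catch fire, 4 burn out
  F.....
  .F....
  ......
  TF....
  TTF...
Step 6: 2 trees catch fire, 4 burn out
  ......
  ......
  ......
  F.....
  TF....

......
......
......
F.....
TF....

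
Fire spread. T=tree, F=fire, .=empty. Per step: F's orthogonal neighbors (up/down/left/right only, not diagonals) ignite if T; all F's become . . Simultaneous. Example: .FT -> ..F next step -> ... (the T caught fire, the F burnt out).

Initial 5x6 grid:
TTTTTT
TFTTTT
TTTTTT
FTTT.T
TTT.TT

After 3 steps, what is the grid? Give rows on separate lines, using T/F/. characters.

Step 1: 7 trees catch fire, 2 burn out
  TFTTTT
  F.FTTT
  FFTTTT
  .FTT.T
  FTT.TT
Step 2: 6 trees catch fire, 7 burn out
  F.FTTT
  ...FTT
  ..FTTT
  ..FT.T
  .FT.TT
Step 3: 5 trees catch fire, 6 burn out
  ...FTT
  ....FT
  ...FTT
  ...F.T
  ..F.TT

...FTT
....FT
...FTT
...F.T
..F.TT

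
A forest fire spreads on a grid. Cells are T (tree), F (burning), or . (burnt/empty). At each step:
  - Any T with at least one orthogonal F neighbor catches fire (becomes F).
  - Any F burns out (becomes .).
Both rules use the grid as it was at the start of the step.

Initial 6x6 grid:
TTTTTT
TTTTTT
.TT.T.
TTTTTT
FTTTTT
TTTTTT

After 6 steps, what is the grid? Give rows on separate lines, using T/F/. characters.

Step 1: 3 trees catch fire, 1 burn out
  TTTTTT
  TTTTTT
  .TT.T.
  FTTTTT
  .FTTTT
  FTTTTT
Step 2: 3 trees catch fire, 3 burn out
  TTTTTT
  TTTTTT
  .TT.T.
  .FTTTT
  ..FTTT
  .FTTTT
Step 3: 4 trees catch fire, 3 burn out
  TTTTTT
  TTTTTT
  .FT.T.
  ..FTTT
  ...FTT
  ..FTTT
Step 4: 5 trees catch fire, 4 burn out
  TTTTTT
  TFTTTT
  ..F.T.
  ...FTT
  ....FT
  ...FTT
Step 5: 6 trees catch fire, 5 burn out
  TFTTTT
  F.FTTT
  ....T.
  ....FT
  .....F
  ....FT
Step 6: 6 trees catch fire, 6 burn out
  F.FTTT
  ...FTT
  ....F.
  .....F
  ......
  .....F

F.FTTT
...FTT
....F.
.....F
......
.....F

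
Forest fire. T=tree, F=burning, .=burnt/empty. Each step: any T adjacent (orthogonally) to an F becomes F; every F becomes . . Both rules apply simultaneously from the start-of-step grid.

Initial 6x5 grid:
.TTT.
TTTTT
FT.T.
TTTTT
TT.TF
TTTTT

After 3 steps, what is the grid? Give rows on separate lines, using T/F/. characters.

Step 1: 6 trees catch fire, 2 burn out
  .TTT.
  FTTTT
  .F.T.
  FTTTF
  TT.F.
  TTTTF
Step 2: 5 trees catch fire, 6 burn out
  .TTT.
  .FTTT
  ...T.
  .FTF.
  FT...
  TTTF.
Step 3: 7 trees catch fire, 5 burn out
  .FTT.
  ..FTT
  ...F.
  ..F..
  .F...
  FTF..

.FTT.
..FTT
...F.
..F..
.F...
FTF..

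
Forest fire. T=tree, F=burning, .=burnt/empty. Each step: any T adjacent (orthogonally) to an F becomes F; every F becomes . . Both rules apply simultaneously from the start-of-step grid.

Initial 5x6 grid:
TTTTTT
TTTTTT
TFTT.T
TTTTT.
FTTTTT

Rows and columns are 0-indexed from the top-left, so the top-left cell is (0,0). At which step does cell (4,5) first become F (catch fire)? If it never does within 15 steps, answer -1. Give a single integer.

Step 1: cell (4,5)='T' (+6 fires, +2 burnt)
Step 2: cell (4,5)='T' (+6 fires, +6 burnt)
Step 3: cell (4,5)='T' (+5 fires, +6 burnt)
Step 4: cell (4,5)='T' (+4 fires, +5 burnt)
Step 5: cell (4,5)='F' (+3 fires, +4 burnt)
  -> target ignites at step 5
Step 6: cell (4,5)='.' (+2 fires, +3 burnt)
Step 7: cell (4,5)='.' (+0 fires, +2 burnt)
  fire out at step 7

5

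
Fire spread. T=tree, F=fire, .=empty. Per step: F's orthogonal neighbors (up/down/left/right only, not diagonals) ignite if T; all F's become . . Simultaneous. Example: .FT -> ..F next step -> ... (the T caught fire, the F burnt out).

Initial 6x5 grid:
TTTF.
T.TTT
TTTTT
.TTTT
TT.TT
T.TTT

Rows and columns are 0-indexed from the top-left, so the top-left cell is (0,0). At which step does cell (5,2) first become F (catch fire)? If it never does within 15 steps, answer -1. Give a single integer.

Step 1: cell (5,2)='T' (+2 fires, +1 burnt)
Step 2: cell (5,2)='T' (+4 fires, +2 burnt)
Step 3: cell (5,2)='T' (+4 fires, +4 burnt)
Step 4: cell (5,2)='T' (+5 fires, +4 burnt)
Step 5: cell (5,2)='T' (+4 fires, +5 burnt)
Step 6: cell (5,2)='F' (+3 fires, +4 burnt)
  -> target ignites at step 6
Step 7: cell (5,2)='.' (+1 fires, +3 burnt)
Step 8: cell (5,2)='.' (+1 fires, +1 burnt)
Step 9: cell (5,2)='.' (+0 fires, +1 burnt)
  fire out at step 9

6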